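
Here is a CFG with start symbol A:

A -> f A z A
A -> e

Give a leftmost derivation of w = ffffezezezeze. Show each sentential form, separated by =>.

A => fAzA => ffAzAzA => fffAzAzAzA => ffffAzAzAzAzA => ffffezAzAzAzA => ffffezezAzAzA => ffffezezezAzA => ffffezezezezA => ffffezezezeze

A => fAzA   [A -> f A z A]
fAzA => ffAzAzA   [A -> f A z A]
ffAzAzA => fffAzAzAzA   [A -> f A z A]
fffAzAzAzA => ffffAzAzAzAzA   [A -> f A z A]
ffffAzAzAzAzA => ffffezAzAzAzA   [A -> e]
ffffezAzAzAzA => ffffezezAzAzA   [A -> e]
ffffezezAzAzA => ffffezezezAzA   [A -> e]
ffffezezezAzA => ffffezezezezA   [A -> e]
ffffezezezezA => ffffezezezeze   [A -> e]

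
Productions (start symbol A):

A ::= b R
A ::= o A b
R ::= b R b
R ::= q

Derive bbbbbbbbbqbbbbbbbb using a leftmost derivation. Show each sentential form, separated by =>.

A => bR => bbRb => bbbRbb => bbbbRbbb => bbbbbRbbbb => bbbbbbRbbbbb => bbbbbbbRbbbbbb => bbbbbbbbRbbbbbbb => bbbbbbbbbRbbbbbbbb => bbbbbbbbbqbbbbbbbb

A => bR   [A ::= b R]
bR => bbRb   [R ::= b R b]
bbRb => bbbRbb   [R ::= b R b]
bbbRbb => bbbbRbbb   [R ::= b R b]
bbbbRbbb => bbbbbRbbbb   [R ::= b R b]
bbbbbRbbbb => bbbbbbRbbbbb   [R ::= b R b]
bbbbbbRbbbbb => bbbbbbbRbbbbbb   [R ::= b R b]
bbbbbbbRbbbbbb => bbbbbbbbRbbbbbbb   [R ::= b R b]
bbbbbbbbRbbbbbbb => bbbbbbbbbRbbbbbbbb   [R ::= b R b]
bbbbbbbbbRbbbbbbbb => bbbbbbbbbqbbbbbbbb   [R ::= q]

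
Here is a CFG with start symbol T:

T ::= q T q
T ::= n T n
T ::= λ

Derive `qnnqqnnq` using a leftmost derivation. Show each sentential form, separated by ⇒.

T⇒qTq⇒qnTnq⇒qnnTnnq⇒qnnqTqnnq⇒qnnqqnnq

T ⇒ qTq   [T ::= q T q]
qTq ⇒ qnTnq   [T ::= n T n]
qnTnq ⇒ qnnTnnq   [T ::= n T n]
qnnTnnq ⇒ qnnqTqnnq   [T ::= q T q]
qnnqTqnnq ⇒ qnnqqnnq   [T ::= λ]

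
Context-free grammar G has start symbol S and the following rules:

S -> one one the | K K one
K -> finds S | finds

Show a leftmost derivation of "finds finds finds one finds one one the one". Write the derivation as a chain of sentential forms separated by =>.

S => K K one   [S -> K K one]
K K one => finds S K one   [K -> finds S]
finds S K one => finds K K one K one   [S -> K K one]
finds K K one K one => finds finds K one K one   [K -> finds]
finds finds K one K one => finds finds finds one K one   [K -> finds]
finds finds finds one K one => finds finds finds one finds S one   [K -> finds S]
finds finds finds one finds S one => finds finds finds one finds one one the one   [S -> one one the]

S => K K one => finds S K one => finds K K one K one => finds finds K one K one => finds finds finds one K one => finds finds finds one finds S one => finds finds finds one finds one one the one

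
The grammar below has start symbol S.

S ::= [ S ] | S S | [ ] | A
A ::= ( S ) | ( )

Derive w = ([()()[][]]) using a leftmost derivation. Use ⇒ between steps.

S ⇒ A   [S ::= A]
A ⇒ (S)   [A ::= ( S )]
(S) ⇒ ([S])   [S ::= [ S ]]
([S]) ⇒ ([SS])   [S ::= S S]
([SS]) ⇒ ([AS])   [S ::= A]
([AS]) ⇒ ([()S])   [A ::= ( )]
([()S]) ⇒ ([()SS])   [S ::= S S]
([()SS]) ⇒ ([()SSS])   [S ::= S S]
([()SSS]) ⇒ ([()ASS])   [S ::= A]
([()ASS]) ⇒ ([()()SS])   [A ::= ( )]
([()()SS]) ⇒ ([()()[]S])   [S ::= [ ]]
([()()[]S]) ⇒ ([()()[][]])   [S ::= [ ]]

S⇒A⇒(S)⇒([S])⇒([SS])⇒([AS])⇒([()S])⇒([()SS])⇒([()SSS])⇒([()ASS])⇒([()()SS])⇒([()()[]S])⇒([()()[][]])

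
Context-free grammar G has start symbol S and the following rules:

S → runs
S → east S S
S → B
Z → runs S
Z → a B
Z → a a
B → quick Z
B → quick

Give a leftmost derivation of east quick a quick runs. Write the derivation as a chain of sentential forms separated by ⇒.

S ⇒ east S S   [S → east S S]
east S S ⇒ east B S   [S → B]
east B S ⇒ east quick Z S   [B → quick Z]
east quick Z S ⇒ east quick a B S   [Z → a B]
east quick a B S ⇒ east quick a quick S   [B → quick]
east quick a quick S ⇒ east quick a quick runs   [S → runs]

S ⇒ east S S ⇒ east B S ⇒ east quick Z S ⇒ east quick a B S ⇒ east quick a quick S ⇒ east quick a quick runs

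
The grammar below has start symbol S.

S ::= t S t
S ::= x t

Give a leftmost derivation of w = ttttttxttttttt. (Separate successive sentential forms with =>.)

S => tSt => ttStt => tttSttt => ttttStttt => tttttSttttt => ttttttStttttt => ttttttxttttttt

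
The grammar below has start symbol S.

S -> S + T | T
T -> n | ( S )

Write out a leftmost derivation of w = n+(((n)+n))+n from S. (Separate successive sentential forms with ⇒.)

S ⇒ S+T ⇒ S+T+T ⇒ T+T+T ⇒ n+T+T ⇒ n+(S)+T ⇒ n+(T)+T ⇒ n+((S))+T ⇒ n+((S+T))+T ⇒ n+((T+T))+T ⇒ n+(((S)+T))+T ⇒ n+(((T)+T))+T ⇒ n+(((n)+T))+T ⇒ n+(((n)+n))+T ⇒ n+(((n)+n))+n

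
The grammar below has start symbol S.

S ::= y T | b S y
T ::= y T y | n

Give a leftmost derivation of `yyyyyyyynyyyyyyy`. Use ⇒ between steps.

S ⇒ yT ⇒ yyTy ⇒ yyyTyy ⇒ yyyyTyyy ⇒ yyyyyTyyyy ⇒ yyyyyyTyyyyy ⇒ yyyyyyyTyyyyyy ⇒ yyyyyyyyTyyyyyyy ⇒ yyyyyyyynyyyyyyy

S ⇒ yT   [S ::= y T]
yT ⇒ yyTy   [T ::= y T y]
yyTy ⇒ yyyTyy   [T ::= y T y]
yyyTyy ⇒ yyyyTyyy   [T ::= y T y]
yyyyTyyy ⇒ yyyyyTyyyy   [T ::= y T y]
yyyyyTyyyy ⇒ yyyyyyTyyyyy   [T ::= y T y]
yyyyyyTyyyyy ⇒ yyyyyyyTyyyyyy   [T ::= y T y]
yyyyyyyTyyyyyy ⇒ yyyyyyyyTyyyyyyy   [T ::= y T y]
yyyyyyyyTyyyyyyy ⇒ yyyyyyyynyyyyyyy   [T ::= n]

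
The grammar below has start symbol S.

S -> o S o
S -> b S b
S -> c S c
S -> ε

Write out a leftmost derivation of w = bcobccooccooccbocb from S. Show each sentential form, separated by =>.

S => bSb => bcScb => bcoSocb => bcobSbocb => bcobcScbocb => bcobccSccbocb => bcobccoSoccbocb => bcobccooSooccbocb => bcobccoocScooccbocb => bcobccooccooccbocb

S => bSb   [S -> b S b]
bSb => bcScb   [S -> c S c]
bcScb => bcoSocb   [S -> o S o]
bcoSocb => bcobSbocb   [S -> b S b]
bcobSbocb => bcobcScbocb   [S -> c S c]
bcobcScbocb => bcobccSccbocb   [S -> c S c]
bcobccSccbocb => bcobccoSoccbocb   [S -> o S o]
bcobccoSoccbocb => bcobccooSooccbocb   [S -> o S o]
bcobccooSooccbocb => bcobccoocScooccbocb   [S -> c S c]
bcobccoocScooccbocb => bcobccooccooccbocb   [S -> ε]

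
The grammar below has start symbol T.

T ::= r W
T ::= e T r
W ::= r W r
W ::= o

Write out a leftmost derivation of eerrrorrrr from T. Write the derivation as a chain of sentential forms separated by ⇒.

T ⇒ eTr   [T ::= e T r]
eTr ⇒ eeTrr   [T ::= e T r]
eeTrr ⇒ eerWrr   [T ::= r W]
eerWrr ⇒ eerrWrrr   [W ::= r W r]
eerrWrrr ⇒ eerrrWrrrr   [W ::= r W r]
eerrrWrrrr ⇒ eerrrorrrr   [W ::= o]

T⇒eTr⇒eeTrr⇒eerWrr⇒eerrWrrr⇒eerrrWrrrr⇒eerrrorrrr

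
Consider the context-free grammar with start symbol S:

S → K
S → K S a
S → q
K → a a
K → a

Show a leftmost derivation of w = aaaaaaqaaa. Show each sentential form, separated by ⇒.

S ⇒ KSa ⇒ aaSa ⇒ aaKSaa ⇒ aaaaSaa ⇒ aaaaKSaaa ⇒ aaaaaaSaaa ⇒ aaaaaaqaaa

S ⇒ KSa   [S → K S a]
KSa ⇒ aaSa   [K → a a]
aaSa ⇒ aaKSaa   [S → K S a]
aaKSaa ⇒ aaaaSaa   [K → a a]
aaaaSaa ⇒ aaaaKSaaa   [S → K S a]
aaaaKSaaa ⇒ aaaaaaSaaa   [K → a a]
aaaaaaSaaa ⇒ aaaaaaqaaa   [S → q]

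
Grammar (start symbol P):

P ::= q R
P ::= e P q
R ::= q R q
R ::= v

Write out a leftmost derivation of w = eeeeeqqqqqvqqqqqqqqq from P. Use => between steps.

P => ePq   [P ::= e P q]
ePq => eePqq   [P ::= e P q]
eePqq => eeePqqq   [P ::= e P q]
eeePqqq => eeeePqqqq   [P ::= e P q]
eeeePqqqq => eeeeePqqqqq   [P ::= e P q]
eeeeePqqqqq => eeeeeqRqqqqq   [P ::= q R]
eeeeeqRqqqqq => eeeeeqqRqqqqqq   [R ::= q R q]
eeeeeqqRqqqqqq => eeeeeqqqRqqqqqqq   [R ::= q R q]
eeeeeqqqRqqqqqqq => eeeeeqqqqRqqqqqqqq   [R ::= q R q]
eeeeeqqqqRqqqqqqqq => eeeeeqqqqqRqqqqqqqqq   [R ::= q R q]
eeeeeqqqqqRqqqqqqqqq => eeeeeqqqqqvqqqqqqqqq   [R ::= v]

P => ePq => eePqq => eeePqqq => eeeePqqqq => eeeeePqqqqq => eeeeeqRqqqqq => eeeeeqqRqqqqqq => eeeeeqqqRqqqqqqq => eeeeeqqqqRqqqqqqqq => eeeeeqqqqqRqqqqqqqqq => eeeeeqqqqqvqqqqqqqqq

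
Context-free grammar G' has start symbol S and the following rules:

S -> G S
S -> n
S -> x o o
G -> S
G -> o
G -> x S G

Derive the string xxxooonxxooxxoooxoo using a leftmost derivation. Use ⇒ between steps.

S⇒GS⇒xSGS⇒xGSGS⇒xxSGSGS⇒xxxooGSGS⇒xxxoooSGS⇒xxxooonGS⇒xxxooonxSGS⇒xxxooonxxooGS⇒xxxooonxxooxSGS⇒xxxooonxxooxxooGS⇒xxxooonxxooxxoooS⇒xxxooonxxooxxoooxoo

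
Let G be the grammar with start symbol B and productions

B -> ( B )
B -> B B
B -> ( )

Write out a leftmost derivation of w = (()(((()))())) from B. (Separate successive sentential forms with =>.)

B => (B) => (BB) => (()B) => (()(B)) => (()(BB)) => (()((B)B)) => (()(((B))B)) => (()(((()))B)) => (()(((()))()))

B => (B)   [B -> ( B )]
(B) => (BB)   [B -> B B]
(BB) => (()B)   [B -> ( )]
(()B) => (()(B))   [B -> ( B )]
(()(B)) => (()(BB))   [B -> B B]
(()(BB)) => (()((B)B))   [B -> ( B )]
(()((B)B)) => (()(((B))B))   [B -> ( B )]
(()(((B))B)) => (()(((()))B))   [B -> ( )]
(()(((()))B)) => (()(((()))()))   [B -> ( )]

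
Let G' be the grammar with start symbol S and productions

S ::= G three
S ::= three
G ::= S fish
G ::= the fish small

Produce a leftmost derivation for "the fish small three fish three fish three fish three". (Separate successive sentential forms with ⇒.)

S ⇒ G three ⇒ S fish three ⇒ G three fish three ⇒ S fish three fish three ⇒ G three fish three fish three ⇒ S fish three fish three fish three ⇒ G three fish three fish three fish three ⇒ the fish small three fish three fish three fish three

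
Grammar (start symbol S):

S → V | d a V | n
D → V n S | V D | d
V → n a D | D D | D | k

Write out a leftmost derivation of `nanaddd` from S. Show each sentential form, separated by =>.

S=>V=>naD=>naVD=>nanaDD=>nanaVDD=>nanaDDD=>nanadDD=>nanaddD=>nanaddd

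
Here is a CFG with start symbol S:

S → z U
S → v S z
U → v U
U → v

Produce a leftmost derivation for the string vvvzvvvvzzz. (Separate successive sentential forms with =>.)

S => vSz => vvSzz => vvvSzzz => vvvzUzzz => vvvzvUzzz => vvvzvvUzzz => vvvzvvvUzzz => vvvzvvvvzzz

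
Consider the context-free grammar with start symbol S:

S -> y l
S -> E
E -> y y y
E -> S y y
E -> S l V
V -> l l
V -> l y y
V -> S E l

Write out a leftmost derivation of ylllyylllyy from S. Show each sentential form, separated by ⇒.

S ⇒ E ⇒ Syy ⇒ Eyy ⇒ SlVyy ⇒ ElVyy ⇒ SlVlVyy ⇒ yllVlVyy ⇒ ylllyylVyy ⇒ ylllyylllyy

S ⇒ E   [S -> E]
E ⇒ Syy   [E -> S y y]
Syy ⇒ Eyy   [S -> E]
Eyy ⇒ SlVyy   [E -> S l V]
SlVyy ⇒ ElVyy   [S -> E]
ElVyy ⇒ SlVlVyy   [E -> S l V]
SlVlVyy ⇒ yllVlVyy   [S -> y l]
yllVlVyy ⇒ ylllyylVyy   [V -> l y y]
ylllyylVyy ⇒ ylllyylllyy   [V -> l l]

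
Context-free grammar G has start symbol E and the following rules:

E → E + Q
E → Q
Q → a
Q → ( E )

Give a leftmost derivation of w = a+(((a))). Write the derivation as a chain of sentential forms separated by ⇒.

E ⇒ E+Q ⇒ Q+Q ⇒ a+Q ⇒ a+(E) ⇒ a+(Q) ⇒ a+((E)) ⇒ a+((Q)) ⇒ a+(((E))) ⇒ a+(((Q))) ⇒ a+(((a)))

E ⇒ E+Q   [E → E + Q]
E+Q ⇒ Q+Q   [E → Q]
Q+Q ⇒ a+Q   [Q → a]
a+Q ⇒ a+(E)   [Q → ( E )]
a+(E) ⇒ a+(Q)   [E → Q]
a+(Q) ⇒ a+((E))   [Q → ( E )]
a+((E)) ⇒ a+((Q))   [E → Q]
a+((Q)) ⇒ a+(((E)))   [Q → ( E )]
a+(((E))) ⇒ a+(((Q)))   [E → Q]
a+(((Q))) ⇒ a+(((a)))   [Q → a]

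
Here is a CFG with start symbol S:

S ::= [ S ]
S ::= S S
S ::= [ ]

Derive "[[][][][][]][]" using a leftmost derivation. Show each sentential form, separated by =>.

S => SS => [S]S => [SS]S => [SSS]S => [SSSS]S => [SSSSS]S => [[]SSSS]S => [[][]SSS]S => [[][][]SS]S => [[][][][]S]S => [[][][][][]]S => [[][][][][]][]

S => SS   [S ::= S S]
SS => [S]S   [S ::= [ S ]]
[S]S => [SS]S   [S ::= S S]
[SS]S => [SSS]S   [S ::= S S]
[SSS]S => [SSSS]S   [S ::= S S]
[SSSS]S => [SSSSS]S   [S ::= S S]
[SSSSS]S => [[]SSSS]S   [S ::= [ ]]
[[]SSSS]S => [[][]SSS]S   [S ::= [ ]]
[[][]SSS]S => [[][][]SS]S   [S ::= [ ]]
[[][][]SS]S => [[][][][]S]S   [S ::= [ ]]
[[][][][]S]S => [[][][][][]]S   [S ::= [ ]]
[[][][][][]]S => [[][][][][]][]   [S ::= [ ]]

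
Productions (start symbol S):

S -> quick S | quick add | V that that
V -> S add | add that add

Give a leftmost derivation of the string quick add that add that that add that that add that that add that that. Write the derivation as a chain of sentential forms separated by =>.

S => quick S => quick V that that => quick S add that that => quick V that that add that that => quick S add that that add that that => quick V that that add that that add that that => quick S add that that add that that add that that => quick V that that add that that add that that add that that => quick add that add that that add that that add that that add that that

S => quick S   [S -> quick S]
quick S => quick V that that   [S -> V that that]
quick V that that => quick S add that that   [V -> S add]
quick S add that that => quick V that that add that that   [S -> V that that]
quick V that that add that that => quick S add that that add that that   [V -> S add]
quick S add that that add that that => quick V that that add that that add that that   [S -> V that that]
quick V that that add that that add that that => quick S add that that add that that add that that   [V -> S add]
quick S add that that add that that add that that => quick V that that add that that add that that add that that   [S -> V that that]
quick V that that add that that add that that add that that => quick add that add that that add that that add that that add that that   [V -> add that add]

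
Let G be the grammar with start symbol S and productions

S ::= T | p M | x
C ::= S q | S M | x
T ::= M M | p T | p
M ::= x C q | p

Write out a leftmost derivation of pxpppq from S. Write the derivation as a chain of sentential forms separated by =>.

S => pM   [S ::= p M]
pM => pxCq   [M ::= x C q]
pxCq => pxSMq   [C ::= S M]
pxSMq => pxpMMq   [S ::= p M]
pxpMMq => pxppMq   [M ::= p]
pxppMq => pxpppq   [M ::= p]

S => pM => pxCq => pxSMq => pxpMMq => pxppMq => pxpppq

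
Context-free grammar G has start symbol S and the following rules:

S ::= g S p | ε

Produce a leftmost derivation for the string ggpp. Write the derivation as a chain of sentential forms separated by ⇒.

S ⇒ gSp ⇒ ggSpp ⇒ ggpp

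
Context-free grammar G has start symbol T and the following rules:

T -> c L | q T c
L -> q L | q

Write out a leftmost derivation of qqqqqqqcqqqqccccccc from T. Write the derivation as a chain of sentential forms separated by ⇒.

T ⇒ qTc ⇒ qqTcc ⇒ qqqTccc ⇒ qqqqTcccc ⇒ qqqqqTccccc ⇒ qqqqqqTcccccc ⇒ qqqqqqqTccccccc ⇒ qqqqqqqcLccccccc ⇒ qqqqqqqcqLccccccc ⇒ qqqqqqqcqqLccccccc ⇒ qqqqqqqcqqqLccccccc ⇒ qqqqqqqcqqqqccccccc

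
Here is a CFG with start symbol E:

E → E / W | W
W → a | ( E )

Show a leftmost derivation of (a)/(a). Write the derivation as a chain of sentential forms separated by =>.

E => E/W => W/W => (E)/W => (W)/W => (a)/W => (a)/(E) => (a)/(W) => (a)/(a)

E => E/W   [E → E / W]
E/W => W/W   [E → W]
W/W => (E)/W   [W → ( E )]
(E)/W => (W)/W   [E → W]
(W)/W => (a)/W   [W → a]
(a)/W => (a)/(E)   [W → ( E )]
(a)/(E) => (a)/(W)   [E → W]
(a)/(W) => (a)/(a)   [W → a]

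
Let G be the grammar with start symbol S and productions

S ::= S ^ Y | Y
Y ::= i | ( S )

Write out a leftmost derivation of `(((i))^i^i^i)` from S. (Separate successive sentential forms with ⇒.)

S ⇒ Y ⇒ (S) ⇒ (S^Y) ⇒ (S^Y^Y) ⇒ (S^Y^Y^Y) ⇒ (Y^Y^Y^Y) ⇒ ((S)^Y^Y^Y) ⇒ ((Y)^Y^Y^Y) ⇒ (((S))^Y^Y^Y) ⇒ (((Y))^Y^Y^Y) ⇒ (((i))^Y^Y^Y) ⇒ (((i))^i^Y^Y) ⇒ (((i))^i^i^Y) ⇒ (((i))^i^i^i)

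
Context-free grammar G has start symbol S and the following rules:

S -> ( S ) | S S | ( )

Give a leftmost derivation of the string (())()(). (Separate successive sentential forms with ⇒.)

S ⇒ SS ⇒ SSS ⇒ (S)SS ⇒ (())SS ⇒ (())()S ⇒ (())()()

S ⇒ SS   [S -> S S]
SS ⇒ SSS   [S -> S S]
SSS ⇒ (S)SS   [S -> ( S )]
(S)SS ⇒ (())SS   [S -> ( )]
(())SS ⇒ (())()S   [S -> ( )]
(())()S ⇒ (())()()   [S -> ( )]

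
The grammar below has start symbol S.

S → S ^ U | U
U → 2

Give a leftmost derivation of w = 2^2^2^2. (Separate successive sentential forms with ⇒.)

S ⇒ S^U   [S → S ^ U]
S^U ⇒ S^U^U   [S → S ^ U]
S^U^U ⇒ S^U^U^U   [S → S ^ U]
S^U^U^U ⇒ U^U^U^U   [S → U]
U^U^U^U ⇒ 2^U^U^U   [U → 2]
2^U^U^U ⇒ 2^2^U^U   [U → 2]
2^2^U^U ⇒ 2^2^2^U   [U → 2]
2^2^2^U ⇒ 2^2^2^2   [U → 2]

S ⇒ S^U ⇒ S^U^U ⇒ S^U^U^U ⇒ U^U^U^U ⇒ 2^U^U^U ⇒ 2^2^U^U ⇒ 2^2^2^U ⇒ 2^2^2^2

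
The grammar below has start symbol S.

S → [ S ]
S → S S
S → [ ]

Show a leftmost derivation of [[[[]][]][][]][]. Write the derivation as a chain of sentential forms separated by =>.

S => SS   [S → S S]
SS => [S]S   [S → [ S ]]
[S]S => [SS]S   [S → S S]
[SS]S => [SSS]S   [S → S S]
[SSS]S => [[S]SS]S   [S → [ S ]]
[[S]SS]S => [[SS]SS]S   [S → S S]
[[SS]SS]S => [[[S]S]SS]S   [S → [ S ]]
[[[S]S]SS]S => [[[[]]S]SS]S   [S → [ ]]
[[[[]]S]SS]S => [[[[]][]]SS]S   [S → [ ]]
[[[[]][]]SS]S => [[[[]][]][]S]S   [S → [ ]]
[[[[]][]][]S]S => [[[[]][]][][]]S   [S → [ ]]
[[[[]][]][][]]S => [[[[]][]][][]][]   [S → [ ]]

S => SS => [S]S => [SS]S => [SSS]S => [[S]SS]S => [[SS]SS]S => [[[S]S]SS]S => [[[[]]S]SS]S => [[[[]][]]SS]S => [[[[]][]][]S]S => [[[[]][]][][]]S => [[[[]][]][][]][]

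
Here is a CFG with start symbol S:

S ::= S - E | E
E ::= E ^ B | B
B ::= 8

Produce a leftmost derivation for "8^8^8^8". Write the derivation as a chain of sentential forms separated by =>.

S => E   [S ::= E]
E => E^B   [E ::= E ^ B]
E^B => E^B^B   [E ::= E ^ B]
E^B^B => E^B^B^B   [E ::= E ^ B]
E^B^B^B => B^B^B^B   [E ::= B]
B^B^B^B => 8^B^B^B   [B ::= 8]
8^B^B^B => 8^8^B^B   [B ::= 8]
8^8^B^B => 8^8^8^B   [B ::= 8]
8^8^8^B => 8^8^8^8   [B ::= 8]

S=>E=>E^B=>E^B^B=>E^B^B^B=>B^B^B^B=>8^B^B^B=>8^8^B^B=>8^8^8^B=>8^8^8^8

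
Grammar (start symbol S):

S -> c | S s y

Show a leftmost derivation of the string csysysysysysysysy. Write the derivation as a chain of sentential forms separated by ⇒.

S ⇒ Ssy ⇒ Ssysy ⇒ Ssysysy ⇒ Ssysysysy ⇒ Ssysysysysy ⇒ Ssysysysysysy ⇒ Ssysysysysysysy ⇒ Ssysysysysysysysy ⇒ csysysysysysysysy

S ⇒ Ssy   [S -> S s y]
Ssy ⇒ Ssysy   [S -> S s y]
Ssysy ⇒ Ssysysy   [S -> S s y]
Ssysysy ⇒ Ssysysysy   [S -> S s y]
Ssysysysy ⇒ Ssysysysysy   [S -> S s y]
Ssysysysysy ⇒ Ssysysysysysy   [S -> S s y]
Ssysysysysysy ⇒ Ssysysysysysysy   [S -> S s y]
Ssysysysysysysy ⇒ Ssysysysysysysysy   [S -> S s y]
Ssysysysysysysysy ⇒ csysysysysysysysy   [S -> c]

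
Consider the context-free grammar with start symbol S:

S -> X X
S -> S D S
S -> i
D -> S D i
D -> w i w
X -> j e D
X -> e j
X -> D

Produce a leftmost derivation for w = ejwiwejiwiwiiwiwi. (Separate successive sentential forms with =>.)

S => XX => ejX => ejD => ejSDi => ejSDSDi => ejXXDSDi => ejDXDSDi => ejwiwXDSDi => ejwiwejDSDi => ejwiwejSDiSDi => ejwiwejiDiSDi => ejwiwejiwiwiSDi => ejwiwejiwiwiiDi => ejwiwejiwiwiiwiwi

S => XX   [S -> X X]
XX => ejX   [X -> e j]
ejX => ejD   [X -> D]
ejD => ejSDi   [D -> S D i]
ejSDi => ejSDSDi   [S -> S D S]
ejSDSDi => ejXXDSDi   [S -> X X]
ejXXDSDi => ejDXDSDi   [X -> D]
ejDXDSDi => ejwiwXDSDi   [D -> w i w]
ejwiwXDSDi => ejwiwejDSDi   [X -> e j]
ejwiwejDSDi => ejwiwejSDiSDi   [D -> S D i]
ejwiwejSDiSDi => ejwiwejiDiSDi   [S -> i]
ejwiwejiDiSDi => ejwiwejiwiwiSDi   [D -> w i w]
ejwiwejiwiwiSDi => ejwiwejiwiwiiDi   [S -> i]
ejwiwejiwiwiiDi => ejwiwejiwiwiiwiwi   [D -> w i w]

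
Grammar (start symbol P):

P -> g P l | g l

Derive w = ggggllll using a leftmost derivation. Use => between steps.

P=>gPl=>ggPll=>gggPlll=>ggggllll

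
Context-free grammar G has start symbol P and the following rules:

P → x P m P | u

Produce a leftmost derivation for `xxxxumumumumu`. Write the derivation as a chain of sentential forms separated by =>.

P=>xPmP=>xxPmPmP=>xxxPmPmPmP=>xxxxPmPmPmPmP=>xxxxumPmPmPmP=>xxxxumumPmPmP=>xxxxumumumPmP=>xxxxumumumumP=>xxxxumumumumu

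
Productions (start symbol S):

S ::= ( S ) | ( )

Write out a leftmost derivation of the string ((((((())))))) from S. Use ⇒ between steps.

S⇒(S)⇒((S))⇒(((S)))⇒((((S))))⇒(((((S)))))⇒((((((S))))))⇒((((((()))))))

S ⇒ (S)   [S ::= ( S )]
(S) ⇒ ((S))   [S ::= ( S )]
((S)) ⇒ (((S)))   [S ::= ( S )]
(((S))) ⇒ ((((S))))   [S ::= ( S )]
((((S)))) ⇒ (((((S)))))   [S ::= ( S )]
(((((S))))) ⇒ ((((((S))))))   [S ::= ( S )]
((((((S)))))) ⇒ ((((((()))))))   [S ::= ( )]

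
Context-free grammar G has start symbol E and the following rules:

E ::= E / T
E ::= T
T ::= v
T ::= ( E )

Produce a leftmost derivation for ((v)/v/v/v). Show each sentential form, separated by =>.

E=>T=>(E)=>(E/T)=>(E/T/T)=>(E/T/T/T)=>(T/T/T/T)=>((E)/T/T/T)=>((T)/T/T/T)=>((v)/T/T/T)=>((v)/v/T/T)=>((v)/v/v/T)=>((v)/v/v/v)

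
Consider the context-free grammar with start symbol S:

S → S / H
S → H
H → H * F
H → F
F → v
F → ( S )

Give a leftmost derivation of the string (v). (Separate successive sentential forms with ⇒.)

S ⇒ H ⇒ F ⇒ (S) ⇒ (H) ⇒ (F) ⇒ (v)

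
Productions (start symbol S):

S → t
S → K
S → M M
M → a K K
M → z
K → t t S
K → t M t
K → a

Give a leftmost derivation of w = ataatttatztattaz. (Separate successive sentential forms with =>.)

S => MM => aKKM => atMtKM => ataKKtKM => ataaKtKM => ataattStKM => ataattKtKM => ataatttMttKM => ataatttaKKttKM => ataatttatMtKttKM => ataatttatztKttKM => ataatttatztattKM => ataatttatztattaM => ataatttatztattaz

S => MM   [S → M M]
MM => aKKM   [M → a K K]
aKKM => atMtKM   [K → t M t]
atMtKM => ataKKtKM   [M → a K K]
ataKKtKM => ataaKtKM   [K → a]
ataaKtKM => ataattStKM   [K → t t S]
ataattStKM => ataattKtKM   [S → K]
ataattKtKM => ataatttMttKM   [K → t M t]
ataatttMttKM => ataatttaKKttKM   [M → a K K]
ataatttaKKttKM => ataatttatMtKttKM   [K → t M t]
ataatttatMtKttKM => ataatttatztKttKM   [M → z]
ataatttatztKttKM => ataatttatztattKM   [K → a]
ataatttatztattKM => ataatttatztattaM   [K → a]
ataatttatztattaM => ataatttatztattaz   [M → z]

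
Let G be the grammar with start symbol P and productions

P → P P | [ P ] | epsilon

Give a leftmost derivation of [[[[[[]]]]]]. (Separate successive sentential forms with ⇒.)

P ⇒ [P]   [P → [ P ]]
[P] ⇒ [[P]]   [P → [ P ]]
[[P]] ⇒ [[PP]]   [P → P P]
[[PP]] ⇒ [[[P]P]]   [P → [ P ]]
[[[P]P]] ⇒ [[[[P]]P]]   [P → [ P ]]
[[[[P]]P]] ⇒ [[[[[P]]]P]]   [P → [ P ]]
[[[[[P]]]P]] ⇒ [[[[[[P]]]]P]]   [P → [ P ]]
[[[[[[P]]]]P]] ⇒ [[[[[[]]]]P]]   [P → epsilon]
[[[[[[]]]]P]] ⇒ [[[[[[]]]]]]   [P → epsilon]

P⇒[P]⇒[[P]]⇒[[PP]]⇒[[[P]P]]⇒[[[[P]]P]]⇒[[[[[P]]]P]]⇒[[[[[[P]]]]P]]⇒[[[[[[]]]]P]]⇒[[[[[[]]]]]]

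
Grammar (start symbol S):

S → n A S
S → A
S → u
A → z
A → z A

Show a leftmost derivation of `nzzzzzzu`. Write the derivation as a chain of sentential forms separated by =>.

S => nAS   [S → n A S]
nAS => nzAS   [A → z A]
nzAS => nzzAS   [A → z A]
nzzAS => nzzzAS   [A → z A]
nzzzAS => nzzzzAS   [A → z A]
nzzzzAS => nzzzzzAS   [A → z A]
nzzzzzAS => nzzzzzzS   [A → z]
nzzzzzzS => nzzzzzzu   [S → u]

S=>nAS=>nzAS=>nzzAS=>nzzzAS=>nzzzzAS=>nzzzzzAS=>nzzzzzzS=>nzzzzzzu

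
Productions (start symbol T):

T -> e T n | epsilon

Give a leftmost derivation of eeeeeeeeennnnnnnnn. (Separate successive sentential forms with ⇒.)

T ⇒ eTn ⇒ eeTnn ⇒ eeeTnnn ⇒ eeeeTnnnn ⇒ eeeeeTnnnnn ⇒ eeeeeeTnnnnnn ⇒ eeeeeeeTnnnnnnn ⇒ eeeeeeeeTnnnnnnnn ⇒ eeeeeeeeeTnnnnnnnnn ⇒ eeeeeeeeennnnnnnnn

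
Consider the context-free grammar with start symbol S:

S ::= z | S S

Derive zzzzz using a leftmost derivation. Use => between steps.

S => SS => zS => zSS => zSSS => zSSSS => zzSSS => zzzSS => zzzzS => zzzzz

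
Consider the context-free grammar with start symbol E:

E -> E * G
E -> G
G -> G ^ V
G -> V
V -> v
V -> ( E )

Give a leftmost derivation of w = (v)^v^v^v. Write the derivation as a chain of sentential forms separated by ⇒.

E ⇒ G   [E -> G]
G ⇒ G^V   [G -> G ^ V]
G^V ⇒ G^V^V   [G -> G ^ V]
G^V^V ⇒ G^V^V^V   [G -> G ^ V]
G^V^V^V ⇒ V^V^V^V   [G -> V]
V^V^V^V ⇒ (E)^V^V^V   [V -> ( E )]
(E)^V^V^V ⇒ (G)^V^V^V   [E -> G]
(G)^V^V^V ⇒ (V)^V^V^V   [G -> V]
(V)^V^V^V ⇒ (v)^V^V^V   [V -> v]
(v)^V^V^V ⇒ (v)^v^V^V   [V -> v]
(v)^v^V^V ⇒ (v)^v^v^V   [V -> v]
(v)^v^v^V ⇒ (v)^v^v^v   [V -> v]

E ⇒ G ⇒ G^V ⇒ G^V^V ⇒ G^V^V^V ⇒ V^V^V^V ⇒ (E)^V^V^V ⇒ (G)^V^V^V ⇒ (V)^V^V^V ⇒ (v)^V^V^V ⇒ (v)^v^V^V ⇒ (v)^v^v^V ⇒ (v)^v^v^v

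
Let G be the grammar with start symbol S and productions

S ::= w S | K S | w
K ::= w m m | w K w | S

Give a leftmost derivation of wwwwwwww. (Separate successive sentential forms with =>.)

S=>wS=>wKS=>wSS=>wKSS=>wwKwSS=>wwwKwwSS=>wwwSwwSS=>wwwwwwSS=>wwwwwwwS=>wwwwwwww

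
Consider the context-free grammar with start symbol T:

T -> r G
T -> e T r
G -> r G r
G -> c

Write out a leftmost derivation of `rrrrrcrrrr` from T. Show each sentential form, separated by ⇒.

T ⇒ rG   [T -> r G]
rG ⇒ rrGr   [G -> r G r]
rrGr ⇒ rrrGrr   [G -> r G r]
rrrGrr ⇒ rrrrGrrr   [G -> r G r]
rrrrGrrr ⇒ rrrrrGrrrr   [G -> r G r]
rrrrrGrrrr ⇒ rrrrrcrrrr   [G -> c]

T ⇒ rG ⇒ rrGr ⇒ rrrGrr ⇒ rrrrGrrr ⇒ rrrrrGrrrr ⇒ rrrrrcrrrr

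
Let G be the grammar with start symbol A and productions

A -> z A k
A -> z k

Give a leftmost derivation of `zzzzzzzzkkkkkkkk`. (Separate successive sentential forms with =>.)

A=>zAk=>zzAkk=>zzzAkkk=>zzzzAkkkk=>zzzzzAkkkkk=>zzzzzzAkkkkkk=>zzzzzzzAkkkkkkk=>zzzzzzzzkkkkkkkk

A => zAk   [A -> z A k]
zAk => zzAkk   [A -> z A k]
zzAkk => zzzAkkk   [A -> z A k]
zzzAkkk => zzzzAkkkk   [A -> z A k]
zzzzAkkkk => zzzzzAkkkkk   [A -> z A k]
zzzzzAkkkkk => zzzzzzAkkkkkk   [A -> z A k]
zzzzzzAkkkkkk => zzzzzzzAkkkkkkk   [A -> z A k]
zzzzzzzAkkkkkkk => zzzzzzzzkkkkkkkk   [A -> z k]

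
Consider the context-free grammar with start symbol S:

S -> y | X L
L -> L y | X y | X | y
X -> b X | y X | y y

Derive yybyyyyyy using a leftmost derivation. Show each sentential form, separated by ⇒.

S ⇒ XL ⇒ yXL ⇒ yyXL ⇒ yybXL ⇒ yybyXL ⇒ yybyyXL ⇒ yybyyyXL ⇒ yybyyyyyL ⇒ yybyyyyyy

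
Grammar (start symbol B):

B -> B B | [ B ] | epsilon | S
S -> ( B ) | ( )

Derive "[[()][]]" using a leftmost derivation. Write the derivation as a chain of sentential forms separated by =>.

B => [B]   [B -> [ B ]]
[B] => [BB]   [B -> B B]
[BB] => [[B]B]   [B -> [ B ]]
[[B]B] => [[S]B]   [B -> S]
[[S]B] => [[()]B]   [S -> ( )]
[[()]B] => [[()][B]]   [B -> [ B ]]
[[()][B]] => [[()][]]   [B -> epsilon]

B => [B] => [BB] => [[B]B] => [[S]B] => [[()]B] => [[()][B]] => [[()][]]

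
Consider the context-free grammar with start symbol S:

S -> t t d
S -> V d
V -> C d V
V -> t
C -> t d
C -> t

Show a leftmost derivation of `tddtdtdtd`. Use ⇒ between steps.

S ⇒ Vd   [S -> V d]
Vd ⇒ CdVd   [V -> C d V]
CdVd ⇒ tddVd   [C -> t d]
tddVd ⇒ tddCdVd   [V -> C d V]
tddCdVd ⇒ tddtdVd   [C -> t]
tddtdVd ⇒ tddtdCdVd   [V -> C d V]
tddtdCdVd ⇒ tddtdtdVd   [C -> t]
tddtdtdVd ⇒ tddtdtdtd   [V -> t]

S ⇒ Vd ⇒ CdVd ⇒ tddVd ⇒ tddCdVd ⇒ tddtdVd ⇒ tddtdCdVd ⇒ tddtdtdVd ⇒ tddtdtdtd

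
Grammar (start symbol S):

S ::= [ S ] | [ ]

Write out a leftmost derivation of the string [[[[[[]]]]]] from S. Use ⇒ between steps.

S ⇒ [S] ⇒ [[S]] ⇒ [[[S]]] ⇒ [[[[S]]]] ⇒ [[[[[S]]]]] ⇒ [[[[[[]]]]]]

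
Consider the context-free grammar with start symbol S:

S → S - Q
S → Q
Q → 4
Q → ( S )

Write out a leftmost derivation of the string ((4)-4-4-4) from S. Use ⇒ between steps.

S ⇒ Q ⇒ (S) ⇒ (S-Q) ⇒ (S-Q-Q) ⇒ (S-Q-Q-Q) ⇒ (Q-Q-Q-Q) ⇒ ((S)-Q-Q-Q) ⇒ ((Q)-Q-Q-Q) ⇒ ((4)-Q-Q-Q) ⇒ ((4)-4-Q-Q) ⇒ ((4)-4-4-Q) ⇒ ((4)-4-4-4)

S ⇒ Q   [S → Q]
Q ⇒ (S)   [Q → ( S )]
(S) ⇒ (S-Q)   [S → S - Q]
(S-Q) ⇒ (S-Q-Q)   [S → S - Q]
(S-Q-Q) ⇒ (S-Q-Q-Q)   [S → S - Q]
(S-Q-Q-Q) ⇒ (Q-Q-Q-Q)   [S → Q]
(Q-Q-Q-Q) ⇒ ((S)-Q-Q-Q)   [Q → ( S )]
((S)-Q-Q-Q) ⇒ ((Q)-Q-Q-Q)   [S → Q]
((Q)-Q-Q-Q) ⇒ ((4)-Q-Q-Q)   [Q → 4]
((4)-Q-Q-Q) ⇒ ((4)-4-Q-Q)   [Q → 4]
((4)-4-Q-Q) ⇒ ((4)-4-4-Q)   [Q → 4]
((4)-4-4-Q) ⇒ ((4)-4-4-4)   [Q → 4]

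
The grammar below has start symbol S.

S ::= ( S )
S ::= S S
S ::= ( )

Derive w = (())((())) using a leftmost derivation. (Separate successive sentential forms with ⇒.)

S ⇒ SS   [S ::= S S]
SS ⇒ (S)S   [S ::= ( S )]
(S)S ⇒ (())S   [S ::= ( )]
(())S ⇒ (())(S)   [S ::= ( S )]
(())(S) ⇒ (())((S))   [S ::= ( S )]
(())((S)) ⇒ (())((()))   [S ::= ( )]

S⇒SS⇒(S)S⇒(())S⇒(())(S)⇒(())((S))⇒(())((()))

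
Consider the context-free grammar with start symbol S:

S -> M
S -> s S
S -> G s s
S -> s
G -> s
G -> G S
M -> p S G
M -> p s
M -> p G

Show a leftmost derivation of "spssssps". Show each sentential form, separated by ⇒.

S⇒sS⇒sM⇒spG⇒spGS⇒spsS⇒spssS⇒spsssS⇒spssssS⇒spssssM⇒spssssps

S ⇒ sS   [S -> s S]
sS ⇒ sM   [S -> M]
sM ⇒ spG   [M -> p G]
spG ⇒ spGS   [G -> G S]
spGS ⇒ spsS   [G -> s]
spsS ⇒ spssS   [S -> s S]
spssS ⇒ spsssS   [S -> s S]
spsssS ⇒ spssssS   [S -> s S]
spssssS ⇒ spssssM   [S -> M]
spssssM ⇒ spssssps   [M -> p s]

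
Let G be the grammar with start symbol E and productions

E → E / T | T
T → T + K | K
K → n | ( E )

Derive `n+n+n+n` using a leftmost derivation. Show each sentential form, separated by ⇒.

E ⇒ T   [E → T]
T ⇒ T+K   [T → T + K]
T+K ⇒ T+K+K   [T → T + K]
T+K+K ⇒ T+K+K+K   [T → T + K]
T+K+K+K ⇒ K+K+K+K   [T → K]
K+K+K+K ⇒ n+K+K+K   [K → n]
n+K+K+K ⇒ n+n+K+K   [K → n]
n+n+K+K ⇒ n+n+n+K   [K → n]
n+n+n+K ⇒ n+n+n+n   [K → n]

E ⇒ T ⇒ T+K ⇒ T+K+K ⇒ T+K+K+K ⇒ K+K+K+K ⇒ n+K+K+K ⇒ n+n+K+K ⇒ n+n+n+K ⇒ n+n+n+n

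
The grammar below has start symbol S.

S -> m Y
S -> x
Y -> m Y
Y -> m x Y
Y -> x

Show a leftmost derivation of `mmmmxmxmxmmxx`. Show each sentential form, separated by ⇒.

S ⇒ mY ⇒ mmY ⇒ mmmY ⇒ mmmmxY ⇒ mmmmxmxY ⇒ mmmmxmxmxY ⇒ mmmmxmxmxmY ⇒ mmmmxmxmxmmxY ⇒ mmmmxmxmxmmxx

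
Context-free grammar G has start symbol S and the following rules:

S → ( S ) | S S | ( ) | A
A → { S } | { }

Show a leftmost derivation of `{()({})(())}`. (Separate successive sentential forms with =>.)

S => A => {S} => {SS} => {SSS} => {()SS} => {()(S)S} => {()(A)S} => {()({})S} => {()({})(S)} => {()({})(())}

S => A   [S → A]
A => {S}   [A → { S }]
{S} => {SS}   [S → S S]
{SS} => {SSS}   [S → S S]
{SSS} => {()SS}   [S → ( )]
{()SS} => {()(S)S}   [S → ( S )]
{()(S)S} => {()(A)S}   [S → A]
{()(A)S} => {()({})S}   [A → { }]
{()({})S} => {()({})(S)}   [S → ( S )]
{()({})(S)} => {()({})(())}   [S → ( )]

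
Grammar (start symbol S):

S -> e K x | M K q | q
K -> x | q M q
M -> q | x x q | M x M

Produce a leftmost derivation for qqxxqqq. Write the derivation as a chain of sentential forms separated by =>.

S => MKq   [S -> M K q]
MKq => qKq   [M -> q]
qKq => qqMqq   [K -> q M q]
qqMqq => qqxxqqq   [M -> x x q]

S => MKq => qKq => qqMqq => qqxxqqq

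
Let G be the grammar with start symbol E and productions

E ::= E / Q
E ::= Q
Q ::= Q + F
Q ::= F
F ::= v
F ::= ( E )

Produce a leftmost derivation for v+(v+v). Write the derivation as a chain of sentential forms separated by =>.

E=>Q=>Q+F=>F+F=>v+F=>v+(E)=>v+(Q)=>v+(Q+F)=>v+(F+F)=>v+(v+F)=>v+(v+v)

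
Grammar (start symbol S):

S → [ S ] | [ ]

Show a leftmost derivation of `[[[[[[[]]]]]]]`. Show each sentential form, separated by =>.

S => [S] => [[S]] => [[[S]]] => [[[[S]]]] => [[[[[S]]]]] => [[[[[[S]]]]]] => [[[[[[[]]]]]]]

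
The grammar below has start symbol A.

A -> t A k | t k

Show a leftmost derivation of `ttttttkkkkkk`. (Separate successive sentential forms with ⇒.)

A ⇒ tAk ⇒ ttAkk ⇒ tttAkkk ⇒ ttttAkkkk ⇒ tttttAkkkkk ⇒ ttttttkkkkkk

A ⇒ tAk   [A -> t A k]
tAk ⇒ ttAkk   [A -> t A k]
ttAkk ⇒ tttAkkk   [A -> t A k]
tttAkkk ⇒ ttttAkkkk   [A -> t A k]
ttttAkkkk ⇒ tttttAkkkkk   [A -> t A k]
tttttAkkkkk ⇒ ttttttkkkkkk   [A -> t k]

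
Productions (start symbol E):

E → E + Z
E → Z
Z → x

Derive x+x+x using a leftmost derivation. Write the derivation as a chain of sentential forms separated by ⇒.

E⇒E+Z⇒E+Z+Z⇒Z+Z+Z⇒x+Z+Z⇒x+x+Z⇒x+x+x

E ⇒ E+Z   [E → E + Z]
E+Z ⇒ E+Z+Z   [E → E + Z]
E+Z+Z ⇒ Z+Z+Z   [E → Z]
Z+Z+Z ⇒ x+Z+Z   [Z → x]
x+Z+Z ⇒ x+x+Z   [Z → x]
x+x+Z ⇒ x+x+x   [Z → x]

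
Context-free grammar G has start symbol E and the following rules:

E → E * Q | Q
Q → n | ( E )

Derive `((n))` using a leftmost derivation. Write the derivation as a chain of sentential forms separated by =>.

E => Q   [E → Q]
Q => (E)   [Q → ( E )]
(E) => (Q)   [E → Q]
(Q) => ((E))   [Q → ( E )]
((E)) => ((Q))   [E → Q]
((Q)) => ((n))   [Q → n]

E=>Q=>(E)=>(Q)=>((E))=>((Q))=>((n))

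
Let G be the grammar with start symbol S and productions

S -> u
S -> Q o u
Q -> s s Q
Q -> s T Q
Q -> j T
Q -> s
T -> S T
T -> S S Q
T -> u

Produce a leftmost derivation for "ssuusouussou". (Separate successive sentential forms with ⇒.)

S⇒Qou⇒sTQou⇒sSSQQou⇒sQouSQQou⇒ssTQouSQQou⇒ssSTQouSQQou⇒ssuTQouSQQou⇒ssuuQouSQQou⇒ssuusouSQQou⇒ssuusouuQQou⇒ssuusouusQou⇒ssuusouussou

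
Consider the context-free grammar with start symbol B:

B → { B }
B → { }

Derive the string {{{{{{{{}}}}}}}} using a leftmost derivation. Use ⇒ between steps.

B ⇒ {B}   [B → { B }]
{B} ⇒ {{B}}   [B → { B }]
{{B}} ⇒ {{{B}}}   [B → { B }]
{{{B}}} ⇒ {{{{B}}}}   [B → { B }]
{{{{B}}}} ⇒ {{{{{B}}}}}   [B → { B }]
{{{{{B}}}}} ⇒ {{{{{{B}}}}}}   [B → { B }]
{{{{{{B}}}}}} ⇒ {{{{{{{B}}}}}}}   [B → { B }]
{{{{{{{B}}}}}}} ⇒ {{{{{{{{}}}}}}}}   [B → { }]

B ⇒ {B} ⇒ {{B}} ⇒ {{{B}}} ⇒ {{{{B}}}} ⇒ {{{{{B}}}}} ⇒ {{{{{{B}}}}}} ⇒ {{{{{{{B}}}}}}} ⇒ {{{{{{{{}}}}}}}}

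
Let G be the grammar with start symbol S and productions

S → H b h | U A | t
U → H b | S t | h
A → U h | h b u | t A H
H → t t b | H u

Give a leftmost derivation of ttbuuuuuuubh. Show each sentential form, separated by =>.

S=>Hbh=>Hubh=>Huubh=>Huuubh=>Huuuubh=>Huuuuubh=>Huuuuuubh=>Huuuuuuubh=>ttbuuuuuuubh

S => Hbh   [S → H b h]
Hbh => Hubh   [H → H u]
Hubh => Huubh   [H → H u]
Huubh => Huuubh   [H → H u]
Huuubh => Huuuubh   [H → H u]
Huuuubh => Huuuuubh   [H → H u]
Huuuuubh => Huuuuuubh   [H → H u]
Huuuuuubh => Huuuuuuubh   [H → H u]
Huuuuuuubh => ttbuuuuuuubh   [H → t t b]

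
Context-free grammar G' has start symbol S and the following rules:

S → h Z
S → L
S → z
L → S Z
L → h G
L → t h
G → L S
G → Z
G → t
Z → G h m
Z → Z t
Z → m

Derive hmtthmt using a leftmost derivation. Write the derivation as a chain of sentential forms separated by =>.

S => hZ => hZt => hGhmt => hZhmt => hZthmt => hZtthmt => hmtthmt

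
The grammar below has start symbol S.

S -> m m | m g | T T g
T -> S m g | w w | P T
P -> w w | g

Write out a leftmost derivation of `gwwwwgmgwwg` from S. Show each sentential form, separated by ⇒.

S ⇒ TTg ⇒ SmgTg ⇒ TTgmgTg ⇒ PTTgmgTg ⇒ gTTgmgTg ⇒ gwwTgmgTg ⇒ gwwwwgmgTg ⇒ gwwwwgmgwwg

S ⇒ TTg   [S -> T T g]
TTg ⇒ SmgTg   [T -> S m g]
SmgTg ⇒ TTgmgTg   [S -> T T g]
TTgmgTg ⇒ PTTgmgTg   [T -> P T]
PTTgmgTg ⇒ gTTgmgTg   [P -> g]
gTTgmgTg ⇒ gwwTgmgTg   [T -> w w]
gwwTgmgTg ⇒ gwwwwgmgTg   [T -> w w]
gwwwwgmgTg ⇒ gwwwwgmgwwg   [T -> w w]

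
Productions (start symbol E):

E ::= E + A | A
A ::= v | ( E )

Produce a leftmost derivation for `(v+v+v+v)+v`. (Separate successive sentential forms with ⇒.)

E ⇒ E+A ⇒ A+A ⇒ (E)+A ⇒ (E+A)+A ⇒ (E+A+A)+A ⇒ (E+A+A+A)+A ⇒ (A+A+A+A)+A ⇒ (v+A+A+A)+A ⇒ (v+v+A+A)+A ⇒ (v+v+v+A)+A ⇒ (v+v+v+v)+A ⇒ (v+v+v+v)+v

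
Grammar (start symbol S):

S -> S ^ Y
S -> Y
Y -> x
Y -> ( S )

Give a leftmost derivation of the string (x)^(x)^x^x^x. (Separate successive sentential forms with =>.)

S => S^Y   [S -> S ^ Y]
S^Y => S^Y^Y   [S -> S ^ Y]
S^Y^Y => S^Y^Y^Y   [S -> S ^ Y]
S^Y^Y^Y => S^Y^Y^Y^Y   [S -> S ^ Y]
S^Y^Y^Y^Y => Y^Y^Y^Y^Y   [S -> Y]
Y^Y^Y^Y^Y => (S)^Y^Y^Y^Y   [Y -> ( S )]
(S)^Y^Y^Y^Y => (Y)^Y^Y^Y^Y   [S -> Y]
(Y)^Y^Y^Y^Y => (x)^Y^Y^Y^Y   [Y -> x]
(x)^Y^Y^Y^Y => (x)^(S)^Y^Y^Y   [Y -> ( S )]
(x)^(S)^Y^Y^Y => (x)^(Y)^Y^Y^Y   [S -> Y]
(x)^(Y)^Y^Y^Y => (x)^(x)^Y^Y^Y   [Y -> x]
(x)^(x)^Y^Y^Y => (x)^(x)^x^Y^Y   [Y -> x]
(x)^(x)^x^Y^Y => (x)^(x)^x^x^Y   [Y -> x]
(x)^(x)^x^x^Y => (x)^(x)^x^x^x   [Y -> x]

S => S^Y => S^Y^Y => S^Y^Y^Y => S^Y^Y^Y^Y => Y^Y^Y^Y^Y => (S)^Y^Y^Y^Y => (Y)^Y^Y^Y^Y => (x)^Y^Y^Y^Y => (x)^(S)^Y^Y^Y => (x)^(Y)^Y^Y^Y => (x)^(x)^Y^Y^Y => (x)^(x)^x^Y^Y => (x)^(x)^x^x^Y => (x)^(x)^x^x^x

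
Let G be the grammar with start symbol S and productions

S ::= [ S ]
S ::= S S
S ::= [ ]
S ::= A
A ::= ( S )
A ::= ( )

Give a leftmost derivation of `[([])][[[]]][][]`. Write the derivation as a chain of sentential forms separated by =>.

S => SS => SSS => [S]SS => [A]SS => [(S)]SS => [([])]SS => [([])]SSS => [([])][S]SS => [([])][[S]]SS => [([])][[[]]]SS => [([])][[[]]][]S => [([])][[[]]][][]

S => SS   [S ::= S S]
SS => SSS   [S ::= S S]
SSS => [S]SS   [S ::= [ S ]]
[S]SS => [A]SS   [S ::= A]
[A]SS => [(S)]SS   [A ::= ( S )]
[(S)]SS => [([])]SS   [S ::= [ ]]
[([])]SS => [([])]SSS   [S ::= S S]
[([])]SSS => [([])][S]SS   [S ::= [ S ]]
[([])][S]SS => [([])][[S]]SS   [S ::= [ S ]]
[([])][[S]]SS => [([])][[[]]]SS   [S ::= [ ]]
[([])][[[]]]SS => [([])][[[]]][]S   [S ::= [ ]]
[([])][[[]]][]S => [([])][[[]]][][]   [S ::= [ ]]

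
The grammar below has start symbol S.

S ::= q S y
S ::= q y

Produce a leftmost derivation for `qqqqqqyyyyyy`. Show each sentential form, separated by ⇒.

S ⇒ qSy   [S ::= q S y]
qSy ⇒ qqSyy   [S ::= q S y]
qqSyy ⇒ qqqSyyy   [S ::= q S y]
qqqSyyy ⇒ qqqqSyyyy   [S ::= q S y]
qqqqSyyyy ⇒ qqqqqSyyyyy   [S ::= q S y]
qqqqqSyyyyy ⇒ qqqqqqyyyyyy   [S ::= q y]

S ⇒ qSy ⇒ qqSyy ⇒ qqqSyyy ⇒ qqqqSyyyy ⇒ qqqqqSyyyyy ⇒ qqqqqqyyyyyy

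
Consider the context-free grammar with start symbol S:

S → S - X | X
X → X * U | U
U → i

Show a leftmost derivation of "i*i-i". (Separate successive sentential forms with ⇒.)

S ⇒ S-X ⇒ X-X ⇒ X*U-X ⇒ U*U-X ⇒ i*U-X ⇒ i*i-X ⇒ i*i-U ⇒ i*i-i

S ⇒ S-X   [S → S - X]
S-X ⇒ X-X   [S → X]
X-X ⇒ X*U-X   [X → X * U]
X*U-X ⇒ U*U-X   [X → U]
U*U-X ⇒ i*U-X   [U → i]
i*U-X ⇒ i*i-X   [U → i]
i*i-X ⇒ i*i-U   [X → U]
i*i-U ⇒ i*i-i   [U → i]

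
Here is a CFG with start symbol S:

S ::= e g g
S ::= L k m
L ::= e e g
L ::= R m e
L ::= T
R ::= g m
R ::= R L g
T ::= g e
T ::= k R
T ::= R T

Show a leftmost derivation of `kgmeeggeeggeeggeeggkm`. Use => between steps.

S=>Lkm=>Tkm=>kRkm=>kRLgkm=>kRLgLgkm=>kRLgLgLgkm=>kRLgLgLgLgkm=>kgmLgLgLgLgkm=>kgmeeggLgLgLgkm=>kgmeeggeeggLgLgkm=>kgmeeggeeggeeggLgkm=>kgmeeggeeggeeggeeggkm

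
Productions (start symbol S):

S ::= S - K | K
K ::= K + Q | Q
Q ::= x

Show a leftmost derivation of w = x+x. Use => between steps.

S => K   [S ::= K]
K => K+Q   [K ::= K + Q]
K+Q => Q+Q   [K ::= Q]
Q+Q => x+Q   [Q ::= x]
x+Q => x+x   [Q ::= x]

S=>K=>K+Q=>Q+Q=>x+Q=>x+x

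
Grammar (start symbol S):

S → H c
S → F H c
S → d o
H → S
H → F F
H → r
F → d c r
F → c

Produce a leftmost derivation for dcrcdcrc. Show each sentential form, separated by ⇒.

S ⇒ FHc ⇒ dcrHc ⇒ dcrFFc ⇒ dcrcFc ⇒ dcrcdcrc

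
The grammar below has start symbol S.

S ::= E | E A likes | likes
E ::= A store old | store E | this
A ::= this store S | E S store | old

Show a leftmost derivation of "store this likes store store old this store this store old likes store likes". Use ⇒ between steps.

S ⇒ E A likes ⇒ A store old A likes ⇒ E S store store old A likes ⇒ store E S store store old A likes ⇒ store this S store store old A likes ⇒ store this likes store store old A likes ⇒ store this likes store store old E S store likes ⇒ store this likes store store old A store old S store likes ⇒ store this likes store store old this store S store old S store likes ⇒ store this likes store store old this store E store old S store likes ⇒ store this likes store store old this store this store old S store likes ⇒ store this likes store store old this store this store old likes store likes

S ⇒ E A likes   [S ::= E A likes]
E A likes ⇒ A store old A likes   [E ::= A store old]
A store old A likes ⇒ E S store store old A likes   [A ::= E S store]
E S store store old A likes ⇒ store E S store store old A likes   [E ::= store E]
store E S store store old A likes ⇒ store this S store store old A likes   [E ::= this]
store this S store store old A likes ⇒ store this likes store store old A likes   [S ::= likes]
store this likes store store old A likes ⇒ store this likes store store old E S store likes   [A ::= E S store]
store this likes store store old E S store likes ⇒ store this likes store store old A store old S store likes   [E ::= A store old]
store this likes store store old A store old S store likes ⇒ store this likes store store old this store S store old S store likes   [A ::= this store S]
store this likes store store old this store S store old S store likes ⇒ store this likes store store old this store E store old S store likes   [S ::= E]
store this likes store store old this store E store old S store likes ⇒ store this likes store store old this store this store old S store likes   [E ::= this]
store this likes store store old this store this store old S store likes ⇒ store this likes store store old this store this store old likes store likes   [S ::= likes]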